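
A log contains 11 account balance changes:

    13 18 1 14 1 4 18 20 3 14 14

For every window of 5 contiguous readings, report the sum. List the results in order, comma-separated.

13 18 1 14 1 → sum 47
18 1 14 1 4 → sum 38
1 14 1 4 18 → sum 38
14 1 4 18 20 → sum 57
1 4 18 20 3 → sum 46
4 18 20 3 14 → sum 59
18 20 3 14 14 → sum 69

47, 38, 38, 57, 46, 59, 69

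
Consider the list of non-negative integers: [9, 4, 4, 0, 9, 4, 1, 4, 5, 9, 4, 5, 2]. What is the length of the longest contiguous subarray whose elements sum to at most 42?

→ 9: sum 9, len 1
→ 4: sum 13, len 2
→ 4: sum 17, len 3
→ 0: sum 17, len 4
→ 9: sum 26, len 5
→ 4: sum 30, len 6
→ 1: sum 31, len 7
→ 4: sum 35, len 8
→ 5: sum 40, len 9
→ 9 (dropped 9): sum 40, len 9
→ 4 (dropped 4): sum 40, len 9
→ 5 (dropped 4): sum 41, len 9
→ 2 (dropped 0, 9): sum 34, len 8
Longest length seen: 9.

9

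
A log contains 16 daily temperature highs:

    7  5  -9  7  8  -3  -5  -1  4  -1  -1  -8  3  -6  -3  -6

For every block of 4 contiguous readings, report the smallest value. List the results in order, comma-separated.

[7, 5, -9, 7] → min -9
[5, -9, 7, 8] → min -9
[-9, 7, 8, -3] → min -9
[7, 8, -3, -5] → min -5
[8, -3, -5, -1] → min -5
[-3, -5, -1, 4] → min -5
[-5, -1, 4, -1] → min -5
[-1, 4, -1, -1] → min -1
[4, -1, -1, -8] → min -8
[-1, -1, -8, 3] → min -8
[-1, -8, 3, -6] → min -8
[-8, 3, -6, -3] → min -8
[3, -6, -3, -6] → min -6

-9, -9, -9, -5, -5, -5, -5, -1, -8, -8, -8, -8, -6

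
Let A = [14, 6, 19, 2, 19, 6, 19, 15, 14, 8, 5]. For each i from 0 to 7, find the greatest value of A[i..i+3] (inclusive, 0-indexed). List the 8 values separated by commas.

14 6 19 2 → max 19
6 19 2 19 → max 19
19 2 19 6 → max 19
2 19 6 19 → max 19
19 6 19 15 → max 19
6 19 15 14 → max 19
19 15 14 8 → max 19
15 14 8 5 → max 15

19, 19, 19, 19, 19, 19, 19, 15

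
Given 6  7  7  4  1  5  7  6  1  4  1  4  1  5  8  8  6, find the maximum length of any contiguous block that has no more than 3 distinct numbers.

add 6: window [6] (1 distinct), len 1
add 7: window [6, 7] (2 distinct), len 2
add 7: window [6, 7, 7] (2 distinct), len 3
add 4: window [6, 7, 7, 4] (3 distinct), len 4
add 1: window [7, 7, 4, 1] (3 distinct), len 4
add 5: window [4, 1, 5] (3 distinct), len 3
add 7: window [1, 5, 7] (3 distinct), len 3
add 6: window [5, 7, 6] (3 distinct), len 3
add 1: window [7, 6, 1] (3 distinct), len 3
add 4: window [6, 1, 4] (3 distinct), len 3
add 1: window [6, 1, 4, 1] (3 distinct), len 4
add 4: window [6, 1, 4, 1, 4] (3 distinct), len 5
add 1: window [6, 1, 4, 1, 4, 1] (3 distinct), len 6
add 5: window [1, 4, 1, 4, 1, 5] (3 distinct), len 6
add 8: window [1, 5, 8] (3 distinct), len 3
add 8: window [1, 5, 8, 8] (3 distinct), len 4
add 6: window [5, 8, 8, 6] (3 distinct), len 4
Longest length with ≤3 distinct: 6.

6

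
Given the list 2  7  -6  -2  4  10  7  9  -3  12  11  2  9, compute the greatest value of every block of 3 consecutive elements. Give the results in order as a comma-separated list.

7, 7, 4, 10, 10, 10, 9, 12, 12, 12, 11

Sliding a size-3 window across the 13 values:
2 7 -6 → max 7
7 -6 -2 → max 7
-6 -2 4 → max 4
-2 4 10 → max 10
4 10 7 → max 10
10 7 9 → max 10
7 9 -3 → max 9
9 -3 12 → max 12
-3 12 11 → max 12
12 11 2 → max 12
11 2 9 → max 11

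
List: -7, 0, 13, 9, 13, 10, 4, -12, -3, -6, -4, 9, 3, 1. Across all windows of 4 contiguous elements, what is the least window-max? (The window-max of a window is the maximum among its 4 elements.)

-3

(-7, 0, 13, 9) → max 13
(0, 13, 9, 13) → max 13
(13, 9, 13, 10) → max 13
(9, 13, 10, 4) → max 13
(13, 10, 4, -12) → max 13
(10, 4, -12, -3) → max 10
(4, -12, -3, -6) → max 4
(-12, -3, -6, -4) → max -3
(-3, -6, -4, 9) → max 9
(-6, -4, 9, 3) → max 9
(-4, 9, 3, 1) → max 9
Least of these is -3.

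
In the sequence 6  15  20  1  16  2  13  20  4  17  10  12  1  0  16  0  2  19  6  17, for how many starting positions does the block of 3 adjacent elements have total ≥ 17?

16

6 15 20 → sum 41  ≥ 17 ✓
15 20 1 → sum 36  ≥ 17 ✓
20 1 16 → sum 37  ≥ 17 ✓
1 16 2 → sum 19  ≥ 17 ✓
16 2 13 → sum 31  ≥ 17 ✓
2 13 20 → sum 35  ≥ 17 ✓
13 20 4 → sum 37  ≥ 17 ✓
20 4 17 → sum 41  ≥ 17 ✓
4 17 10 → sum 31  ≥ 17 ✓
17 10 12 → sum 39  ≥ 17 ✓
10 12 1 → sum 23  ≥ 17 ✓
12 1 0 → sum 13
1 0 16 → sum 17  ≥ 17 ✓
0 16 0 → sum 16
16 0 2 → sum 18  ≥ 17 ✓
0 2 19 → sum 21  ≥ 17 ✓
2 19 6 → sum 27  ≥ 17 ✓
19 6 17 → sum 42  ≥ 17 ✓
16 windows satisfy the condition.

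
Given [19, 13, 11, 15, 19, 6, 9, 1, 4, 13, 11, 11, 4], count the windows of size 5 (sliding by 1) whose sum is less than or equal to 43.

5

(19, 13, 11, 15, 19) → sum 77
(13, 11, 15, 19, 6) → sum 64
(11, 15, 19, 6, 9) → sum 60
(15, 19, 6, 9, 1) → sum 50
(19, 6, 9, 1, 4) → sum 39  ≤ 43 ✓
(6, 9, 1, 4, 13) → sum 33  ≤ 43 ✓
(9, 1, 4, 13, 11) → sum 38  ≤ 43 ✓
(1, 4, 13, 11, 11) → sum 40  ≤ 43 ✓
(4, 13, 11, 11, 4) → sum 43  ≤ 43 ✓
5 windows satisfy the condition.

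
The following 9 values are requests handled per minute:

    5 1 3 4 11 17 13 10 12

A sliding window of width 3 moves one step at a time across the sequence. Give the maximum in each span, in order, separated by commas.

[5, 1, 3] → max 5
[1, 3, 4] → max 4
[3, 4, 11] → max 11
[4, 11, 17] → max 17
[11, 17, 13] → max 17
[17, 13, 10] → max 17
[13, 10, 12] → max 13

5, 4, 11, 17, 17, 17, 13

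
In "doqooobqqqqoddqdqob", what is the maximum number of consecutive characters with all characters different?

[d] len 1
[d, o] len 2
[d, o, q] len 3
[q, o] len 2
[o] len 1
[o] len 1
[o, b] len 2
[o, b, q] len 3
[q] len 1
[q] len 1
[q] len 1
[q, o] len 2
[q, o, d] len 3
[d] len 1
[d, q] len 2
[q, d] len 2
[d, q] len 2
[d, q, o] len 3
[d, q, o, b] len 4
Longest all-distinct length: 4.

4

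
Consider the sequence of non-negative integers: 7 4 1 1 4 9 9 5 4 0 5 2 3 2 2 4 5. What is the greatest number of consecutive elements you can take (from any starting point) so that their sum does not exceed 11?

[7] sum 7 len 1
[7, 4] sum 11 len 2
[4, 1] sum 5 len 2
[4, 1, 1] sum 6 len 3
[4, 1, 1, 4] sum 10 len 4
[9] sum 9 len 1
[9] sum 9 len 1
[5] sum 5 len 1
[5, 4] sum 9 len 2
[5, 4, 0] sum 9 len 3
[4, 0, 5] sum 9 len 3
[4, 0, 5, 2] sum 11 len 4
[0, 5, 2, 3] sum 10 len 4
[2, 3, 2] sum 7 len 3
[2, 3, 2, 2] sum 9 len 4
[3, 2, 2, 4] sum 11 len 4
[2, 4, 5] sum 11 len 3
Longest length seen: 4.

4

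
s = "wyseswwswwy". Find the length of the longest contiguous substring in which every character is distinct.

4

[w] len 1
[w, y] len 2
[w, y, s] len 3
[w, y, s, e] len 4
[e, s] len 2
[e, s, w] len 3
[w] len 1
[w, s] len 2
[s, w] len 2
[w] len 1
[w, y] len 2
Longest all-distinct length: 4.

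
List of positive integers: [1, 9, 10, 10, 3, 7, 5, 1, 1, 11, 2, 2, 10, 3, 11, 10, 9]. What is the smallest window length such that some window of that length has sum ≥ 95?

15

Extend right; whenever the sum reaches 95, record the length and shrink from the left:
add 1: running sum 1 < 95
add 9: running sum 10 < 95
add 10: running sum 20 < 95
add 10: running sum 30 < 95
add 3: running sum 33 < 95
add 7: running sum 40 < 95
add 5: running sum 45 < 95
add 1: running sum 46 < 95
add 1: running sum 47 < 95
add 11: running sum 58 < 95
add 2: running sum 60 < 95
add 2: running sum 62 < 95
add 10: running sum 72 < 95
add 3: running sum 75 < 95
add 11: running sum 86 < 95
end 15: [9, 10, 10, 3, 7, 5, 1, 1, 11, 2, 2, 10, 3, 11, 10] sum 95, len 15
end 16: [10, 10, 3, 7, 5, 1, 1, 11, 2, 2, 10, 3, 11, 10, 9] sum 95, len 15
Shortest qualifying length: 15.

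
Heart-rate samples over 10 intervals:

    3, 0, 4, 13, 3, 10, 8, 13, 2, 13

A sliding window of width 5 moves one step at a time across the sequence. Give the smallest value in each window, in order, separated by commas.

(3, 0, 4, 13, 3) → min 0
(0, 4, 13, 3, 10) → min 0
(4, 13, 3, 10, 8) → min 3
(13, 3, 10, 8, 13) → min 3
(3, 10, 8, 13, 2) → min 2
(10, 8, 13, 2, 13) → min 2

0, 0, 3, 3, 2, 2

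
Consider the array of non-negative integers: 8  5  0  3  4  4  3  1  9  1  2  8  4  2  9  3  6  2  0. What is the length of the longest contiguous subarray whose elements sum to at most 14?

[8] sum 8 len 1
[8, 5] sum 13 len 2
[8, 5, 0] sum 13 len 3
[5, 0, 3] sum 8 len 3
[5, 0, 3, 4] sum 12 len 4
[0, 3, 4, 4] sum 11 len 4
[0, 3, 4, 4, 3] sum 14 len 5
[4, 4, 3, 1] sum 12 len 4
[3, 1, 9] sum 13 len 3
[3, 1, 9, 1] sum 14 len 4
[1, 9, 1, 2] sum 13 len 4
[1, 2, 8] sum 11 len 3
[2, 8, 4] sum 14 len 3
[8, 4, 2] sum 14 len 3
[2, 9] sum 11 len 2
[2, 9, 3] sum 14 len 3
[3, 6] sum 9 len 2
[3, 6, 2] sum 11 len 3
[3, 6, 2, 0] sum 11 len 4
Longest length seen: 5.

5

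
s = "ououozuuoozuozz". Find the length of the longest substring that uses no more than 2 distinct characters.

5

[o] 1 distinct, len 1
[o, u] 2 distinct, len 2
[o, u, o] 2 distinct, len 3
[o, u, o, u] 2 distinct, len 4
[o, u, o, u, o] 2 distinct, len 5
[o, z] 2 distinct, len 2
[z, u] 2 distinct, len 2
[z, u, u] 2 distinct, len 3
[u, u, o] 2 distinct, len 3
[u, u, o, o] 2 distinct, len 4
[o, o, z] 2 distinct, len 3
[z, u] 2 distinct, len 2
[u, o] 2 distinct, len 2
[o, z] 2 distinct, len 2
[o, z, z] 2 distinct, len 3
Longest length with ≤2 distinct: 5.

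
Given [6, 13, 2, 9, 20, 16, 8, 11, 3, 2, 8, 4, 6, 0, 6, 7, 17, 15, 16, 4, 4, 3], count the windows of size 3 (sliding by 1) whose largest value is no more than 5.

[6, 13, 2] → max 13
[13, 2, 9] → max 13
[2, 9, 20] → max 20
[9, 20, 16] → max 20
[20, 16, 8] → max 20
[16, 8, 11] → max 16
[8, 11, 3] → max 11
[11, 3, 2] → max 11
[3, 2, 8] → max 8
[2, 8, 4] → max 8
[8, 4, 6] → max 8
[4, 6, 0] → max 6
[6, 0, 6] → max 6
[0, 6, 7] → max 7
[6, 7, 17] → max 17
[7, 17, 15] → max 17
[17, 15, 16] → max 17
[15, 16, 4] → max 16
[16, 4, 4] → max 16
[4, 4, 3] → max 4  ≤ 5 ✓
1 window satisfy the condition.

1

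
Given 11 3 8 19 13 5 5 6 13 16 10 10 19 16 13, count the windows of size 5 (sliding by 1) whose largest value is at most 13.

1

[11, 3, 8, 19, 13] → max 19
[3, 8, 19, 13, 5] → max 19
[8, 19, 13, 5, 5] → max 19
[19, 13, 5, 5, 6] → max 19
[13, 5, 5, 6, 13] → max 13  ≤ 13 ✓
[5, 5, 6, 13, 16] → max 16
[5, 6, 13, 16, 10] → max 16
[6, 13, 16, 10, 10] → max 16
[13, 16, 10, 10, 19] → max 19
[16, 10, 10, 19, 16] → max 19
[10, 10, 19, 16, 13] → max 19
1 window satisfy the condition.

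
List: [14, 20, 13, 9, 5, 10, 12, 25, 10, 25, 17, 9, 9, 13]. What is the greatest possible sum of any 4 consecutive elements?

77

(14, 20, 13, 9) → sum 56
(20, 13, 9, 5) → sum 47
(13, 9, 5, 10) → sum 37
(9, 5, 10, 12) → sum 36
(5, 10, 12, 25) → sum 52
(10, 12, 25, 10) → sum 57
(12, 25, 10, 25) → sum 72
(25, 10, 25, 17) → sum 77
(10, 25, 17, 9) → sum 61
(25, 17, 9, 9) → sum 60
(17, 9, 9, 13) → sum 48
Greatest of these is 77.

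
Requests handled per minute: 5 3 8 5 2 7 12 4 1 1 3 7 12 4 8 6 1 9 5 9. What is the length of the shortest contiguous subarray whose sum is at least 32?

add 5: running sum 5 < 32
add 3: running sum 8 < 32
add 8: running sum 16 < 32
add 5: running sum 21 < 32
add 2: running sum 23 < 32
add 7: running sum 30 < 32
add 12: shortest ending here [8, 5, 2, 7, 12] sum 34, len 5
add 4: shortest ending here [8, 5, 2, 7, 12, 4] sum 38, len 6
add 1: shortest ending here [8, 5, 2, 7, 12, 4, 1] sum 39, len 7
add 1: shortest ending here [5, 2, 7, 12, 4, 1, 1] sum 32, len 7
add 3: shortest ending here [5, 2, 7, 12, 4, 1, 1, 3] sum 35, len 8
add 7: shortest ending here [7, 12, 4, 1, 1, 3, 7] sum 35, len 7
add 12: shortest ending here [12, 4, 1, 1, 3, 7, 12] sum 40, len 7
add 4: shortest ending here [4, 1, 1, 3, 7, 12, 4] sum 32, len 7
add 8: shortest ending here [3, 7, 12, 4, 8] sum 34, len 5
add 6: shortest ending here [7, 12, 4, 8, 6] sum 37, len 5
add 1: shortest ending here [7, 12, 4, 8, 6, 1] sum 38, len 6
add 9: shortest ending here [12, 4, 8, 6, 1, 9] sum 40, len 6
add 5: shortest ending here [4, 8, 6, 1, 9, 5] sum 33, len 6
add 9: shortest ending here [8, 6, 1, 9, 5, 9] sum 38, len 6
Shortest qualifying length: 5.

5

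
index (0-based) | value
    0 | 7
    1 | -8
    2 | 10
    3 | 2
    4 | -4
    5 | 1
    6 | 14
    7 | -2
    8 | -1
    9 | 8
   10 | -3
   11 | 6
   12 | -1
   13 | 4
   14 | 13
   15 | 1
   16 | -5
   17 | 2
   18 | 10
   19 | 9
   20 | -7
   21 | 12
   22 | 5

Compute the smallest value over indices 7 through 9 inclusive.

-2

Elements at indices 7..9: -2, -1, 8
min(-2, -1, 8) = -2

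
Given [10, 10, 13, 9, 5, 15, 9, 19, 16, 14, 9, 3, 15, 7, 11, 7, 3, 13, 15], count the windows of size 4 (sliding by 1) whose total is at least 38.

10 10 13 9 → sum 42  ≥ 38 ✓
10 13 9 5 → sum 37
13 9 5 15 → sum 42  ≥ 38 ✓
9 5 15 9 → sum 38  ≥ 38 ✓
5 15 9 19 → sum 48  ≥ 38 ✓
15 9 19 16 → sum 59  ≥ 38 ✓
9 19 16 14 → sum 58  ≥ 38 ✓
19 16 14 9 → sum 58  ≥ 38 ✓
16 14 9 3 → sum 42  ≥ 38 ✓
14 9 3 15 → sum 41  ≥ 38 ✓
9 3 15 7 → sum 34
3 15 7 11 → sum 36
15 7 11 7 → sum 40  ≥ 38 ✓
7 11 7 3 → sum 28
11 7 3 13 → sum 34
7 3 13 15 → sum 38  ≥ 38 ✓
11 windows satisfy the condition.

11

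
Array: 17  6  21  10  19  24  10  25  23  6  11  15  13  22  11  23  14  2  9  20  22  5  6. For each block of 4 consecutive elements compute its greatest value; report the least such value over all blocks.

15

Window maxs for each of the 20 positions:
(17, 6, 21, 10) → max 21
(6, 21, 10, 19) → max 21
(21, 10, 19, 24) → max 24
(10, 19, 24, 10) → max 24
(19, 24, 10, 25) → max 25
(24, 10, 25, 23) → max 25
(10, 25, 23, 6) → max 25
(25, 23, 6, 11) → max 25
(23, 6, 11, 15) → max 23
(6, 11, 15, 13) → max 15
(11, 15, 13, 22) → max 22
(15, 13, 22, 11) → max 22
(13, 22, 11, 23) → max 23
(22, 11, 23, 14) → max 23
(11, 23, 14, 2) → max 23
(23, 14, 2, 9) → max 23
(14, 2, 9, 20) → max 20
(2, 9, 20, 22) → max 22
(9, 20, 22, 5) → max 22
(20, 22, 5, 6) → max 22
Least of these is 15.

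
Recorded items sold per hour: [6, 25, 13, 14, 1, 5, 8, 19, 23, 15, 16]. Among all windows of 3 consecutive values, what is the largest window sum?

57

Each size-3 window and its sum:
6 25 13 → sum 44
25 13 14 → sum 52
13 14 1 → sum 28
14 1 5 → sum 20
1 5 8 → sum 14
5 8 19 → sum 32
8 19 23 → sum 50
19 23 15 → sum 57
23 15 16 → sum 54
Largest of these is 57.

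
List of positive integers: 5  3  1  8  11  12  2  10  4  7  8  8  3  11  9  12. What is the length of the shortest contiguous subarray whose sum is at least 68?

Extend right; whenever the sum reaches 68, record the length and shrink from the left:
add 5: running sum 5 < 68
add 3: running sum 8 < 68
add 1: running sum 9 < 68
add 8: running sum 17 < 68
add 11: running sum 28 < 68
add 12: running sum 40 < 68
add 2: running sum 42 < 68
add 10: running sum 52 < 68
add 4: running sum 56 < 68
add 7: running sum 63 < 68
end 10: [5, 3, 1, 8, 11, 12, 2, 10, 4, 7, 8] sum 71, len 11
end 11: [8, 11, 12, 2, 10, 4, 7, 8, 8] sum 70, len 9
end 12: [8, 11, 12, 2, 10, 4, 7, 8, 8, 3] sum 73, len 10
end 13: [11, 12, 2, 10, 4, 7, 8, 8, 3, 11] sum 76, len 10
end 14: [12, 2, 10, 4, 7, 8, 8, 3, 11, 9] sum 74, len 10
end 15: [10, 4, 7, 8, 8, 3, 11, 9, 12] sum 72, len 9
Shortest qualifying length: 9.

9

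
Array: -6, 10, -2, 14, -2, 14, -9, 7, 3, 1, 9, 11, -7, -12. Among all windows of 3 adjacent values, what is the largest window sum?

26

(-6, 10, -2) → sum 2
(10, -2, 14) → sum 22
(-2, 14, -2) → sum 10
(14, -2, 14) → sum 26
(-2, 14, -9) → sum 3
(14, -9, 7) → sum 12
(-9, 7, 3) → sum 1
(7, 3, 1) → sum 11
(3, 1, 9) → sum 13
(1, 9, 11) → sum 21
(9, 11, -7) → sum 13
(11, -7, -12) → sum -8
Largest of these is 26.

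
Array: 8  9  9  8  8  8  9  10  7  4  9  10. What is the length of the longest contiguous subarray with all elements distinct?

5

add 8: [8] len 1
add 9: [8, 9] len 2
add 9 (repeat 9, move left end past it): [9] len 1
add 8: [9, 8] len 2
add 8 (repeat 8, move left end past it): [8] len 1
add 8 (repeat 8, move left end past it): [8] len 1
add 9: [8, 9] len 2
add 10: [8, 9, 10] len 3
add 7: [8, 9, 10, 7] len 4
add 4: [8, 9, 10, 7, 4] len 5
add 9 (repeat 9, move left end past it): [10, 7, 4, 9] len 4
add 10 (repeat 10, move left end past it): [7, 4, 9, 10] len 4
Longest all-distinct length: 5.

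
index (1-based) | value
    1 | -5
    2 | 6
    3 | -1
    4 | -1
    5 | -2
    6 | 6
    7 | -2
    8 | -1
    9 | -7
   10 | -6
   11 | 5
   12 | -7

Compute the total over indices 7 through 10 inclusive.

-16

Elements at indices 7..10: -2, -1, -7, -6
sum(-2, -1, -7, -6) = -16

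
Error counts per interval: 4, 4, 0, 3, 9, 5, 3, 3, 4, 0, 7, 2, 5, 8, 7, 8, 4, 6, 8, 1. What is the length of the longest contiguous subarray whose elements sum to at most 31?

9

Extend to the right; shrink from the left whenever the sum exceeds 31:
→ 4: sum 4, len 1
→ 4: sum 8, len 2
→ 0: sum 8, len 3
→ 3: sum 11, len 4
→ 9: sum 20, len 5
→ 5: sum 25, len 6
→ 3: sum 28, len 7
→ 3: sum 31, len 8
→ 4 (dropped 4): sum 31, len 8
→ 0: sum 31, len 9
→ 7 (dropped 4, 0, 3): sum 31, len 7
→ 2 (dropped 9): sum 24, len 7
→ 5: sum 29, len 8
→ 8 (dropped 5, 3): sum 29, len 7
→ 7 (dropped 3, 4): sum 29, len 6
→ 8 (dropped 0, 7): sum 30, len 5
→ 4 (dropped 2, 5): sum 27, len 4
→ 6 (dropped 8): sum 25, len 4
→ 8 (dropped 7): sum 26, len 4
→ 1: sum 27, len 5
Longest length seen: 9.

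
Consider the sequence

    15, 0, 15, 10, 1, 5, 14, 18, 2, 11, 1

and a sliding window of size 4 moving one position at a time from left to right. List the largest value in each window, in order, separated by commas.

15, 15, 15, 14, 18, 18, 18, 18

15 0 15 10 → max 15
0 15 10 1 → max 15
15 10 1 5 → max 15
10 1 5 14 → max 14
1 5 14 18 → max 18
5 14 18 2 → max 18
14 18 2 11 → max 18
18 2 11 1 → max 18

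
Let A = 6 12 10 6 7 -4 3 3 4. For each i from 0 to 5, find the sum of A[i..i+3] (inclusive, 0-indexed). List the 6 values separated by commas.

34, 35, 19, 12, 9, 6

(6, 12, 10, 6) → sum 34
(12, 10, 6, 7) → sum 35
(10, 6, 7, -4) → sum 19
(6, 7, -4, 3) → sum 12
(7, -4, 3, 3) → sum 9
(-4, 3, 3, 4) → sum 6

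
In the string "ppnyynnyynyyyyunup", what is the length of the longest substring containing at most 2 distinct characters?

12

Extend right; when distinct count exceeds 2, shrink from the left:
add p: window [p] (1 distinct), len 1
add p: window [p, p] (1 distinct), len 2
add n: window [p, p, n] (2 distinct), len 3
add y: window [n, y] (2 distinct), len 2
add y: window [n, y, y] (2 distinct), len 3
add n: window [n, y, y, n] (2 distinct), len 4
add n: window [n, y, y, n, n] (2 distinct), len 5
add y: window [n, y, y, n, n, y] (2 distinct), len 6
add y: window [n, y, y, n, n, y, y] (2 distinct), len 7
add n: window [n, y, y, n, n, y, y, n] (2 distinct), len 8
add y: window [n, y, y, n, n, y, y, n, y] (2 distinct), len 9
add y: window [n, y, y, n, n, y, y, n, y, y] (2 distinct), len 10
add y: window [n, y, y, n, n, y, y, n, y, y, y] (2 distinct), len 11
add y: window [n, y, y, n, n, y, y, n, y, y, y, y] (2 distinct), len 12
add u: window [y, y, y, y, u] (2 distinct), len 5
add n: window [u, n] (2 distinct), len 2
add u: window [u, n, u] (2 distinct), len 3
add p: window [u, p] (2 distinct), len 2
Longest length with ≤2 distinct: 12.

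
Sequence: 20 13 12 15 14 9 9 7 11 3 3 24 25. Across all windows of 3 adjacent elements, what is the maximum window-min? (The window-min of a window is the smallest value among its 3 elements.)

12

(20, 13, 12) → min 12
(13, 12, 15) → min 12
(12, 15, 14) → min 12
(15, 14, 9) → min 9
(14, 9, 9) → min 9
(9, 9, 7) → min 7
(9, 7, 11) → min 7
(7, 11, 3) → min 3
(11, 3, 3) → min 3
(3, 3, 24) → min 3
(3, 24, 25) → min 3
Maximum of these is 12.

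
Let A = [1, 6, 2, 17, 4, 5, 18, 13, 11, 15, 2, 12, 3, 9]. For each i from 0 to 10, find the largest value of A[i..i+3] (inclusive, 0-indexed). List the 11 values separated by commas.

[1, 6, 2, 17] → max 17
[6, 2, 17, 4] → max 17
[2, 17, 4, 5] → max 17
[17, 4, 5, 18] → max 18
[4, 5, 18, 13] → max 18
[5, 18, 13, 11] → max 18
[18, 13, 11, 15] → max 18
[13, 11, 15, 2] → max 15
[11, 15, 2, 12] → max 15
[15, 2, 12, 3] → max 15
[2, 12, 3, 9] → max 12

17, 17, 17, 18, 18, 18, 18, 15, 15, 15, 12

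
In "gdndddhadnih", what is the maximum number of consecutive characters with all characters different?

5

[g] len 1
[g, d] len 2
[g, d, n] len 3
[n, d] len 2
[d] len 1
[d] len 1
[d, h] len 2
[d, h, a] len 3
[h, a, d] len 3
[h, a, d, n] len 4
[h, a, d, n, i] len 5
[a, d, n, i, h] len 5
Longest all-distinct length: 5.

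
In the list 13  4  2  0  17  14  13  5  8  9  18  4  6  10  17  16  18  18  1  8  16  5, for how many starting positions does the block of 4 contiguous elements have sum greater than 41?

(13, 4, 2, 0) → sum 19
(4, 2, 0, 17) → sum 23
(2, 0, 17, 14) → sum 33
(0, 17, 14, 13) → sum 44  > 41 ✓
(17, 14, 13, 5) → sum 49  > 41 ✓
(14, 13, 5, 8) → sum 40
(13, 5, 8, 9) → sum 35
(5, 8, 9, 18) → sum 40
(8, 9, 18, 4) → sum 39
(9, 18, 4, 6) → sum 37
(18, 4, 6, 10) → sum 38
(4, 6, 10, 17) → sum 37
(6, 10, 17, 16) → sum 49  > 41 ✓
(10, 17, 16, 18) → sum 61  > 41 ✓
(17, 16, 18, 18) → sum 69  > 41 ✓
(16, 18, 18, 1) → sum 53  > 41 ✓
(18, 18, 1, 8) → sum 45  > 41 ✓
(18, 1, 8, 16) → sum 43  > 41 ✓
(1, 8, 16, 5) → sum 30
8 windows satisfy the condition.

8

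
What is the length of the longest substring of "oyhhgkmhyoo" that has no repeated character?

add o: [o] len 1
add y: [o, y] len 2
add h: [o, y, h] len 3
add h (repeat h, move left end past it): [h] len 1
add g: [h, g] len 2
add k: [h, g, k] len 3
add m: [h, g, k, m] len 4
add h (repeat h, move left end past it): [g, k, m, h] len 4
add y: [g, k, m, h, y] len 5
add o: [g, k, m, h, y, o] len 6
add o (repeat o, move left end past it): [o] len 1
Longest all-distinct length: 6.

6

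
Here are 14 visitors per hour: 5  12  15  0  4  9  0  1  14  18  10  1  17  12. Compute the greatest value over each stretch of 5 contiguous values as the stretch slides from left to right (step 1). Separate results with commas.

15, 15, 15, 9, 14, 18, 18, 18, 18, 18

5 12 15 0 4 → max 15
12 15 0 4 9 → max 15
15 0 4 9 0 → max 15
0 4 9 0 1 → max 9
4 9 0 1 14 → max 14
9 0 1 14 18 → max 18
0 1 14 18 10 → max 18
1 14 18 10 1 → max 18
14 18 10 1 17 → max 18
18 10 1 17 12 → max 18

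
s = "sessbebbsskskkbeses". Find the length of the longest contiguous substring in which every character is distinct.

add s: [s] len 1
add e: [s, e] len 2
add s (repeat s, move left end past it): [e, s] len 2
add s (repeat s, move left end past it): [s] len 1
add b: [s, b] len 2
add e: [s, b, e] len 3
add b (repeat b, move left end past it): [e, b] len 2
add b (repeat b, move left end past it): [b] len 1
add s: [b, s] len 2
add s (repeat s, move left end past it): [s] len 1
add k: [s, k] len 2
add s (repeat s, move left end past it): [k, s] len 2
add k (repeat k, move left end past it): [s, k] len 2
add k (repeat k, move left end past it): [k] len 1
add b: [k, b] len 2
add e: [k, b, e] len 3
add s: [k, b, e, s] len 4
add e (repeat e, move left end past it): [s, e] len 2
add s (repeat s, move left end past it): [e, s] len 2
Longest all-distinct length: 4.

4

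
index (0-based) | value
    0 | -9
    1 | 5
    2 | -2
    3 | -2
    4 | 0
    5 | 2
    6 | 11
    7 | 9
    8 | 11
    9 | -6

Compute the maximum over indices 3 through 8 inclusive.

Elements at indices 3..8: -2, 0, 2, 11, 9, 11
max(-2, 0, 2, 11, 9, 11) = 11

11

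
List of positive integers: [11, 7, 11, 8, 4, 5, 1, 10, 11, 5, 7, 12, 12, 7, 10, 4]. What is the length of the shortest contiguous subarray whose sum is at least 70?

Extend right; whenever the sum reaches 70, record the length and shrink from the left:
add 11: running sum 11 < 70
add 7: running sum 18 < 70
add 11: running sum 29 < 70
add 8: running sum 37 < 70
add 4: running sum 41 < 70
add 5: running sum 46 < 70
add 1: running sum 47 < 70
add 10: running sum 57 < 70
add 11: running sum 68 < 70
end 9: [11, 7, 11, 8, 4, 5, 1, 10, 11, 5] sum 73, len 10
end 10: [11, 7, 11, 8, 4, 5, 1, 10, 11, 5, 7] sum 80, len 11
end 11: [11, 8, 4, 5, 1, 10, 11, 5, 7, 12] sum 74, len 10
end 12: [8, 4, 5, 1, 10, 11, 5, 7, 12, 12] sum 75, len 10
end 13: [5, 1, 10, 11, 5, 7, 12, 12, 7] sum 70, len 9
end 14: [10, 11, 5, 7, 12, 12, 7, 10] sum 74, len 8
end 15: [10, 11, 5, 7, 12, 12, 7, 10, 4] sum 78, len 9
Shortest qualifying length: 8.

8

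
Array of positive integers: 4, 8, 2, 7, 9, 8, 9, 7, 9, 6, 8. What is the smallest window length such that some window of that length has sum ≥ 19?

add 4: running sum 4 < 19
add 8: running sum 12 < 19
add 2: running sum 14 < 19
end 3: [4, 8, 2, 7] sum 21, len 4
end 4: [8, 2, 7, 9] sum 26, len 4
end 5: [7, 9, 8] sum 24, len 3
end 6: [9, 8, 9] sum 26, len 3
end 7: [8, 9, 7] sum 24, len 3
end 8: [9, 7, 9] sum 25, len 3
end 9: [7, 9, 6] sum 22, len 3
end 10: [9, 6, 8] sum 23, len 3
Shortest qualifying length: 3.

3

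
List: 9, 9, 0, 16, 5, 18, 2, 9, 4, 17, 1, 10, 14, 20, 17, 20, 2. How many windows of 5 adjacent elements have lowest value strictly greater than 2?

[9, 9, 0, 16, 5] → min 0
[9, 0, 16, 5, 18] → min 0
[0, 16, 5, 18, 2] → min 0
[16, 5, 18, 2, 9] → min 2
[5, 18, 2, 9, 4] → min 2
[18, 2, 9, 4, 17] → min 2
[2, 9, 4, 17, 1] → min 1
[9, 4, 17, 1, 10] → min 1
[4, 17, 1, 10, 14] → min 1
[17, 1, 10, 14, 20] → min 1
[1, 10, 14, 20, 17] → min 1
[10, 14, 20, 17, 20] → min 10  > 2 ✓
[14, 20, 17, 20, 2] → min 2
1 window satisfy the condition.

1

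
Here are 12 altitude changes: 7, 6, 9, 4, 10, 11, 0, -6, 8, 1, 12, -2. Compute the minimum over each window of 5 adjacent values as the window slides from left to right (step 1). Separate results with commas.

(7, 6, 9, 4, 10) → min 4
(6, 9, 4, 10, 11) → min 4
(9, 4, 10, 11, 0) → min 0
(4, 10, 11, 0, -6) → min -6
(10, 11, 0, -6, 8) → min -6
(11, 0, -6, 8, 1) → min -6
(0, -6, 8, 1, 12) → min -6
(-6, 8, 1, 12, -2) → min -6

4, 4, 0, -6, -6, -6, -6, -6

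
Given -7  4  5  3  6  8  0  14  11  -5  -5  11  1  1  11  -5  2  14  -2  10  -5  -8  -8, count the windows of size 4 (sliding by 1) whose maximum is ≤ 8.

4

-7 4 5 3 → max 5  ≤ 8 ✓
4 5 3 6 → max 6  ≤ 8 ✓
5 3 6 8 → max 8  ≤ 8 ✓
3 6 8 0 → max 8  ≤ 8 ✓
6 8 0 14 → max 14
8 0 14 11 → max 14
0 14 11 -5 → max 14
14 11 -5 -5 → max 14
11 -5 -5 11 → max 11
-5 -5 11 1 → max 11
-5 11 1 1 → max 11
11 1 1 11 → max 11
1 1 11 -5 → max 11
1 11 -5 2 → max 11
11 -5 2 14 → max 14
-5 2 14 -2 → max 14
2 14 -2 10 → max 14
14 -2 10 -5 → max 14
-2 10 -5 -8 → max 10
10 -5 -8 -8 → max 10
4 windows satisfy the condition.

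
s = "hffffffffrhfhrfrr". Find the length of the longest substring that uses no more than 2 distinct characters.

Extend right; when distinct count exceeds 2, shrink from the left:
add h: window [h] (1 distinct), len 1
add f: window [h, f] (2 distinct), len 2
add f: window [h, f, f] (2 distinct), len 3
add f: window [h, f, f, f] (2 distinct), len 4
add f: window [h, f, f, f, f] (2 distinct), len 5
add f: window [h, f, f, f, f, f] (2 distinct), len 6
add f: window [h, f, f, f, f, f, f] (2 distinct), len 7
add f: window [h, f, f, f, f, f, f, f] (2 distinct), len 8
add f: window [h, f, f, f, f, f, f, f, f] (2 distinct), len 9
add r: window [f, f, f, f, f, f, f, f, r] (2 distinct), len 9
add h: window [r, h] (2 distinct), len 2
add f: window [h, f] (2 distinct), len 2
add h: window [h, f, h] (2 distinct), len 3
add r: window [h, r] (2 distinct), len 2
add f: window [r, f] (2 distinct), len 2
add r: window [r, f, r] (2 distinct), len 3
add r: window [r, f, r, r] (2 distinct), len 4
Longest length with ≤2 distinct: 9.

9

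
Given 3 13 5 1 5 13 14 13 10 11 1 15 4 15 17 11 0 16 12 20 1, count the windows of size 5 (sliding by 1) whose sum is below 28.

(3, 13, 5, 1, 5) → sum 27  < 28 ✓
(13, 5, 1, 5, 13) → sum 37
(5, 1, 5, 13, 14) → sum 38
(1, 5, 13, 14, 13) → sum 46
(5, 13, 14, 13, 10) → sum 55
(13, 14, 13, 10, 11) → sum 61
(14, 13, 10, 11, 1) → sum 49
(13, 10, 11, 1, 15) → sum 50
(10, 11, 1, 15, 4) → sum 41
(11, 1, 15, 4, 15) → sum 46
(1, 15, 4, 15, 17) → sum 52
(15, 4, 15, 17, 11) → sum 62
(4, 15, 17, 11, 0) → sum 47
(15, 17, 11, 0, 16) → sum 59
(17, 11, 0, 16, 12) → sum 56
(11, 0, 16, 12, 20) → sum 59
(0, 16, 12, 20, 1) → sum 49
1 window satisfy the condition.

1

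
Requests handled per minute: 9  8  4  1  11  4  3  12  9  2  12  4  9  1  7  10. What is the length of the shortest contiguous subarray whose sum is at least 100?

16

add 9: running sum 9 < 100
add 8: running sum 17 < 100
add 4: running sum 21 < 100
add 1: running sum 22 < 100
add 11: running sum 33 < 100
add 4: running sum 37 < 100
add 3: running sum 40 < 100
add 12: running sum 52 < 100
add 9: running sum 61 < 100
add 2: running sum 63 < 100
add 12: running sum 75 < 100
add 4: running sum 79 < 100
add 9: running sum 88 < 100
add 1: running sum 89 < 100
add 7: running sum 96 < 100
end 15: [9, 8, 4, 1, 11, 4, 3, 12, 9, 2, 12, 4, 9, 1, 7, 10] sum 106, len 16
Shortest qualifying length: 16.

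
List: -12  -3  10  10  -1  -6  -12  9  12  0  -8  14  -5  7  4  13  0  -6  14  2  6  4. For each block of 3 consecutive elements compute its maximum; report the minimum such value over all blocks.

-1

(-12, -3, 10) → max 10
(-3, 10, 10) → max 10
(10, 10, -1) → max 10
(10, -1, -6) → max 10
(-1, -6, -12) → max -1
(-6, -12, 9) → max 9
(-12, 9, 12) → max 12
(9, 12, 0) → max 12
(12, 0, -8) → max 12
(0, -8, 14) → max 14
(-8, 14, -5) → max 14
(14, -5, 7) → max 14
(-5, 7, 4) → max 7
(7, 4, 13) → max 13
(4, 13, 0) → max 13
(13, 0, -6) → max 13
(0, -6, 14) → max 14
(-6, 14, 2) → max 14
(14, 2, 6) → max 14
(2, 6, 4) → max 6
Minimum of these is -1.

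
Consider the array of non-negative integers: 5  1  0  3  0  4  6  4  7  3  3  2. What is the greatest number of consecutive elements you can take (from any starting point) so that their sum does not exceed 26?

Extend to the right; shrink from the left whenever the sum exceeds 26:
[5] sum 5 len 1
[5, 1] sum 6 len 2
[5, 1, 0] sum 6 len 3
[5, 1, 0, 3] sum 9 len 4
[5, 1, 0, 3, 0] sum 9 len 5
[5, 1, 0, 3, 0, 4] sum 13 len 6
[5, 1, 0, 3, 0, 4, 6] sum 19 len 7
[5, 1, 0, 3, 0, 4, 6, 4] sum 23 len 8
[1, 0, 3, 0, 4, 6, 4, 7] sum 25 len 8
[0, 4, 6, 4, 7, 3] sum 24 len 6
[6, 4, 7, 3, 3] sum 23 len 5
[6, 4, 7, 3, 3, 2] sum 25 len 6
Longest length seen: 8.

8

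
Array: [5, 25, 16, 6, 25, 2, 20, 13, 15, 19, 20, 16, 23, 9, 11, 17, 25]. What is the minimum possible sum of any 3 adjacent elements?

Each size-3 window and its sum:
[5, 25, 16] → sum 46
[25, 16, 6] → sum 47
[16, 6, 25] → sum 47
[6, 25, 2] → sum 33
[25, 2, 20] → sum 47
[2, 20, 13] → sum 35
[20, 13, 15] → sum 48
[13, 15, 19] → sum 47
[15, 19, 20] → sum 54
[19, 20, 16] → sum 55
[20, 16, 23] → sum 59
[16, 23, 9] → sum 48
[23, 9, 11] → sum 43
[9, 11, 17] → sum 37
[11, 17, 25] → sum 53
Minimum of these is 33.

33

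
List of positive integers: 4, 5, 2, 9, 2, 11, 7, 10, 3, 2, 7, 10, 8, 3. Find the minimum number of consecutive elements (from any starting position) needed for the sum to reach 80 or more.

13

add 4: running sum 4 < 80
add 5: running sum 9 < 80
add 2: running sum 11 < 80
add 9: running sum 20 < 80
add 2: running sum 22 < 80
add 11: running sum 33 < 80
add 7: running sum 40 < 80
add 10: running sum 50 < 80
add 3: running sum 53 < 80
add 2: running sum 55 < 80
add 7: running sum 62 < 80
add 10: running sum 72 < 80
end 12: [4, 5, 2, 9, 2, 11, 7, 10, 3, 2, 7, 10, 8] sum 80, len 13
end 13: [4, 5, 2, 9, 2, 11, 7, 10, 3, 2, 7, 10, 8, 3] sum 83, len 14
Shortest qualifying length: 13.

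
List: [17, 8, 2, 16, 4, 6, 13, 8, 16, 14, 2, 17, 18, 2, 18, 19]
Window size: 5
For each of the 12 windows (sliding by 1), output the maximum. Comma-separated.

Sliding a size-5 window across the 16 values:
17 8 2 16 4 → max 17
8 2 16 4 6 → max 16
2 16 4 6 13 → max 16
16 4 6 13 8 → max 16
4 6 13 8 16 → max 16
6 13 8 16 14 → max 16
13 8 16 14 2 → max 16
8 16 14 2 17 → max 17
16 14 2 17 18 → max 18
14 2 17 18 2 → max 18
2 17 18 2 18 → max 18
17 18 2 18 19 → max 19

17, 16, 16, 16, 16, 16, 16, 17, 18, 18, 18, 19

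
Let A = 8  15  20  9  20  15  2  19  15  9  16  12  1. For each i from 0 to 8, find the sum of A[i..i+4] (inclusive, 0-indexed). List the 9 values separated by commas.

72, 79, 66, 65, 71, 60, 61, 71, 53

(8, 15, 20, 9, 20) → sum 72
(15, 20, 9, 20, 15) → sum 79
(20, 9, 20, 15, 2) → sum 66
(9, 20, 15, 2, 19) → sum 65
(20, 15, 2, 19, 15) → sum 71
(15, 2, 19, 15, 9) → sum 60
(2, 19, 15, 9, 16) → sum 61
(19, 15, 9, 16, 12) → sum 71
(15, 9, 16, 12, 1) → sum 53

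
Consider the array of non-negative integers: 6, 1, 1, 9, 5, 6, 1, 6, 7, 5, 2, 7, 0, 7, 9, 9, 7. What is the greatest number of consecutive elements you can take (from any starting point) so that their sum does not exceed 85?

16

→ 6: sum 6, len 1
→ 1: sum 7, len 2
→ 1: sum 8, len 3
→ 9: sum 17, len 4
→ 5: sum 22, len 5
→ 6: sum 28, len 6
→ 1: sum 29, len 7
→ 6: sum 35, len 8
→ 7: sum 42, len 9
→ 5: sum 47, len 10
→ 2: sum 49, len 11
→ 7: sum 56, len 12
→ 0: sum 56, len 13
→ 7: sum 63, len 14
→ 9: sum 72, len 15
→ 9: sum 81, len 16
→ 7 (dropped 6): sum 82, len 16
Longest length seen: 16.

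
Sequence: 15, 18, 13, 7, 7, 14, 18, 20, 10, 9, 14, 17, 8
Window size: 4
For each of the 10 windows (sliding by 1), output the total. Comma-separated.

15 18 13 7 → sum 53
18 13 7 7 → sum 45
13 7 7 14 → sum 41
7 7 14 18 → sum 46
7 14 18 20 → sum 59
14 18 20 10 → sum 62
18 20 10 9 → sum 57
20 10 9 14 → sum 53
10 9 14 17 → sum 50
9 14 17 8 → sum 48

53, 45, 41, 46, 59, 62, 57, 53, 50, 48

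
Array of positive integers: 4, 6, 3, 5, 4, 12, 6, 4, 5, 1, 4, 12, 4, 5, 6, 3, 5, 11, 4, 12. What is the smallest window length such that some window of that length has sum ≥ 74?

add 4: running sum 4 < 74
add 6: running sum 10 < 74
add 3: running sum 13 < 74
add 5: running sum 18 < 74
add 4: running sum 22 < 74
add 12: running sum 34 < 74
add 6: running sum 40 < 74
add 4: running sum 44 < 74
add 5: running sum 49 < 74
add 1: running sum 50 < 74
add 4: running sum 54 < 74
add 12: running sum 66 < 74
add 4: running sum 70 < 74
add 5: shortest ending here [4, 6, 3, 5, 4, 12, 6, 4, 5, 1, 4, 12, 4, 5] sum 75, len 14
add 6: shortest ending here [6, 3, 5, 4, 12, 6, 4, 5, 1, 4, 12, 4, 5, 6] sum 77, len 14
add 3: shortest ending here [3, 5, 4, 12, 6, 4, 5, 1, 4, 12, 4, 5, 6, 3] sum 74, len 14
add 5: shortest ending here [5, 4, 12, 6, 4, 5, 1, 4, 12, 4, 5, 6, 3, 5] sum 76, len 14
add 11: shortest ending here [12, 6, 4, 5, 1, 4, 12, 4, 5, 6, 3, 5, 11] sum 78, len 13
add 4: shortest ending here [12, 6, 4, 5, 1, 4, 12, 4, 5, 6, 3, 5, 11, 4] sum 82, len 14
add 12: shortest ending here [4, 5, 1, 4, 12, 4, 5, 6, 3, 5, 11, 4, 12] sum 76, len 13
Shortest qualifying length: 13.

13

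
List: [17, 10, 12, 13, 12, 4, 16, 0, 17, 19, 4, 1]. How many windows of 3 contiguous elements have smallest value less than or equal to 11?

9

[17, 10, 12] → min 10  ≤ 11 ✓
[10, 12, 13] → min 10  ≤ 11 ✓
[12, 13, 12] → min 12
[13, 12, 4] → min 4  ≤ 11 ✓
[12, 4, 16] → min 4  ≤ 11 ✓
[4, 16, 0] → min 0  ≤ 11 ✓
[16, 0, 17] → min 0  ≤ 11 ✓
[0, 17, 19] → min 0  ≤ 11 ✓
[17, 19, 4] → min 4  ≤ 11 ✓
[19, 4, 1] → min 1  ≤ 11 ✓
9 windows satisfy the condition.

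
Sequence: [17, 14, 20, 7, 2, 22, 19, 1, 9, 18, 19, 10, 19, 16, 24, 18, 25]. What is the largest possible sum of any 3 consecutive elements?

Window sums for each of the 15 positions:
(17, 14, 20) → sum 51
(14, 20, 7) → sum 41
(20, 7, 2) → sum 29
(7, 2, 22) → sum 31
(2, 22, 19) → sum 43
(22, 19, 1) → sum 42
(19, 1, 9) → sum 29
(1, 9, 18) → sum 28
(9, 18, 19) → sum 46
(18, 19, 10) → sum 47
(19, 10, 19) → sum 48
(10, 19, 16) → sum 45
(19, 16, 24) → sum 59
(16, 24, 18) → sum 58
(24, 18, 25) → sum 67
Largest of these is 67.

67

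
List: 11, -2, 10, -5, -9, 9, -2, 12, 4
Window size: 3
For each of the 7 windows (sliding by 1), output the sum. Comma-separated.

19, 3, -4, -5, -2, 19, 14

[11, -2, 10] → sum 19
[-2, 10, -5] → sum 3
[10, -5, -9] → sum -4
[-5, -9, 9] → sum -5
[-9, 9, -2] → sum -2
[9, -2, 12] → sum 19
[-2, 12, 4] → sum 14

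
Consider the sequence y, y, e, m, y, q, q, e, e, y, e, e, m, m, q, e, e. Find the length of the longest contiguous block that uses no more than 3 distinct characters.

[y] 1 distinct, len 1
[y, y] 1 distinct, len 2
[y, y, e] 2 distinct, len 3
[y, y, e, m] 3 distinct, len 4
[y, y, e, m, y] 3 distinct, len 5
[m, y, q] 3 distinct, len 3
[m, y, q, q] 3 distinct, len 4
[y, q, q, e] 3 distinct, len 4
[y, q, q, e, e] 3 distinct, len 5
[y, q, q, e, e, y] 3 distinct, len 6
[y, q, q, e, e, y, e] 3 distinct, len 7
[y, q, q, e, e, y, e, e] 3 distinct, len 8
[e, e, y, e, e, m] 3 distinct, len 6
[e, e, y, e, e, m, m] 3 distinct, len 7
[e, e, m, m, q] 3 distinct, len 5
[e, e, m, m, q, e] 3 distinct, len 6
[e, e, m, m, q, e, e] 3 distinct, len 7
Longest length with ≤3 distinct: 8.

8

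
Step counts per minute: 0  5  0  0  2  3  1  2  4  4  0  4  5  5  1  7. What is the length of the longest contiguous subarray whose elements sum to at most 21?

Extend to the right; shrink from the left whenever the sum exceeds 21:
add 0: [0] sum 0, len 1
add 5: [0, 5] sum 5, len 2
add 0: [0, 5, 0] sum 5, len 3
add 0: [0, 5, 0, 0] sum 5, len 4
add 2: [0, 5, 0, 0, 2] sum 7, len 5
add 3: [0, 5, 0, 0, 2, 3] sum 10, len 6
add 1: [0, 5, 0, 0, 2, 3, 1] sum 11, len 7
add 2: [0, 5, 0, 0, 2, 3, 1, 2] sum 13, len 8
add 4: [0, 5, 0, 0, 2, 3, 1, 2, 4] sum 17, len 9
add 4: [0, 5, 0, 0, 2, 3, 1, 2, 4, 4] sum 21, len 10
add 0: [0, 5, 0, 0, 2, 3, 1, 2, 4, 4, 0] sum 21, len 11
add 4: [0, 0, 2, 3, 1, 2, 4, 4, 0, 4] sum 20, len 10
add 5: [1, 2, 4, 4, 0, 4, 5] sum 20, len 7
add 5: [4, 0, 4, 5, 5] sum 18, len 5
add 1: [4, 0, 4, 5, 5, 1] sum 19, len 6
add 7: [5, 5, 1, 7] sum 18, len 4
Longest length seen: 11.

11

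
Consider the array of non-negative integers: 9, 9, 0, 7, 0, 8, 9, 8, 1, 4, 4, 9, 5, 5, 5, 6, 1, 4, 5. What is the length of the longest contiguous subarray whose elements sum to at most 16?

Extend to the right; shrink from the left whenever the sum exceeds 16:
→ 9: sum 9, len 1
→ 9 (dropped 9): sum 9, len 1
→ 0: sum 9, len 2
→ 7: sum 16, len 3
→ 0: sum 16, len 4
→ 8 (dropped 9): sum 15, len 4
→ 9 (dropped 0, 7, 0, 8): sum 9, len 1
→ 8 (dropped 9): sum 8, len 1
→ 1: sum 9, len 2
→ 4: sum 13, len 3
→ 4 (dropped 8): sum 9, len 3
→ 9 (dropped 1, 4): sum 13, len 2
→ 5 (dropped 4): sum 14, len 2
→ 5 (dropped 9): sum 10, len 2
→ 5: sum 15, len 3
→ 6 (dropped 5): sum 16, len 3
→ 1 (dropped 5): sum 12, len 3
→ 4: sum 16, len 4
→ 5 (dropped 5): sum 16, len 4
Longest length seen: 4.

4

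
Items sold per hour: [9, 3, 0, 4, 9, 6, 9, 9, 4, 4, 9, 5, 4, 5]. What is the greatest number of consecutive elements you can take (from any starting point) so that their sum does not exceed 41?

7

Extend to the right; shrink from the left whenever the sum exceeds 41:
[9] sum 9 len 1
[9, 3] sum 12 len 2
[9, 3, 0] sum 12 len 3
[9, 3, 0, 4] sum 16 len 4
[9, 3, 0, 4, 9] sum 25 len 5
[9, 3, 0, 4, 9, 6] sum 31 len 6
[9, 3, 0, 4, 9, 6, 9] sum 40 len 7
[3, 0, 4, 9, 6, 9, 9] sum 40 len 7
[0, 4, 9, 6, 9, 9, 4] sum 41 len 7
[9, 6, 9, 9, 4, 4] sum 41 len 6
[6, 9, 9, 4, 4, 9] sum 41 len 6
[9, 9, 4, 4, 9, 5] sum 40 len 6
[9, 4, 4, 9, 5, 4] sum 35 len 6
[9, 4, 4, 9, 5, 4, 5] sum 40 len 7
Longest length seen: 7.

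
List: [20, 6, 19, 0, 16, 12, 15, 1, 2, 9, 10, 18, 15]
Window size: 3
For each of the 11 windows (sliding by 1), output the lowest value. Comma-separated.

6, 0, 0, 0, 12, 1, 1, 1, 2, 9, 10

Sliding a size-3 window across the 13 values:
(20, 6, 19) → min 6
(6, 19, 0) → min 0
(19, 0, 16) → min 0
(0, 16, 12) → min 0
(16, 12, 15) → min 12
(12, 15, 1) → min 1
(15, 1, 2) → min 1
(1, 2, 9) → min 1
(2, 9, 10) → min 2
(9, 10, 18) → min 9
(10, 18, 15) → min 10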